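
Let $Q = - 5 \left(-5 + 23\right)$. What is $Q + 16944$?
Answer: $16854$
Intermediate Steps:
$Q = -90$ ($Q = \left(-5\right) 18 = -90$)
$Q + 16944 = -90 + 16944 = 16854$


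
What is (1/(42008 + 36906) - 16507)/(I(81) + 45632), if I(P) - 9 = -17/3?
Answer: -3907900191/10803800084 ≈ -0.36172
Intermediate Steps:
I(P) = 10/3 (I(P) = 9 - 17/3 = 10/3)
(1/(42008 + 36906) - 16507)/(I(81) + 45632) = (1/(42008 + 36906) - 16507)/(10/3 + 45632) = (1/78914 - 16507)/(136906/3) = (1/78914 - 16507)*(3/136906) = -1302633397/78914*3/136906 = -3907900191/10803800084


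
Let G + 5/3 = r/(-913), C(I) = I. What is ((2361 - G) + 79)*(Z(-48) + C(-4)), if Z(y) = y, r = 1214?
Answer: -347951084/2739 ≈ -1.2704e+5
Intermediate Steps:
G = -8207/2739 (G = -5/3 + 1214/(-913) = -5/3 + 1214*(-1/913) = -5/3 - 1214/913 = -8207/2739 ≈ -2.9963)
((2361 - G) + 79)*(Z(-48) + C(-4)) = ((2361 - 1*(-8207/2739)) + 79)*(-48 - 4) = ((2361 + 8207/2739) + 79)*(-52) = (6474986/2739 + 79)*(-52) = (6691367/2739)*(-52) = -347951084/2739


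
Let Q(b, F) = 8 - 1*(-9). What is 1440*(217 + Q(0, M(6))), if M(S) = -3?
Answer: 336960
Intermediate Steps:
Q(b, F) = 17 (Q(b, F) = 8 + 9 = 17)
1440*(217 + Q(0, M(6))) = 1440*(217 + 17) = 1440*234 = 336960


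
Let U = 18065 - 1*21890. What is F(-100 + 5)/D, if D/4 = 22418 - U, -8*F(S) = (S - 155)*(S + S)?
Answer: -11875/209944 ≈ -0.056563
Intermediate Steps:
F(S) = -S*(-155 + S)/4 (F(S) = -(S - 155)*(S + S)/8 = -(-155 + S)*2*S/8 = -S*(-155 + S)/4)
U = -3825 (U = 18065 - 21890 = -3825)
D = 104972 (D = 4*(22418 - 1*(-3825)) = 4*(22418 + 3825) = 4*26243 = 104972)
F(-100 + 5)/D = ((-100 + 5)*(155 - (-100 + 5))/4)/104972 = ((¼)*(-95)*(155 - 1*(-95)))*(1/104972) = ((¼)*(-95)*(155 + 95))*(1/104972) = ((¼)*(-95)*250)*(1/104972) = -11875/2*1/104972 = -11875/209944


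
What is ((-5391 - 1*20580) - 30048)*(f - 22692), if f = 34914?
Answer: -684664218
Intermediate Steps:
((-5391 - 1*20580) - 30048)*(f - 22692) = ((-5391 - 1*20580) - 30048)*(34914 - 22692) = ((-5391 - 20580) - 30048)*12222 = (-25971 - 30048)*12222 = -56019*12222 = -684664218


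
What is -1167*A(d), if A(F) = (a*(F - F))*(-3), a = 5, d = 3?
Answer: 0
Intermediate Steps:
A(F) = 0 (A(F) = (5*(F - F))*(-3) = (5*0)*(-3) = 0*(-3) = 0)
-1167*A(d) = -1167*0 = 0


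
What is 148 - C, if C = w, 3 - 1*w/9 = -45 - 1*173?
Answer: -1841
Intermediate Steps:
w = 1989 (w = 27 - 9*(-45 - 1*173) = 27 - 9*(-45 - 173) = 27 - 9*(-218) = 27 + 1962 = 1989)
C = 1989
148 - C = 148 - 1*1989 = 148 - 1989 = -1841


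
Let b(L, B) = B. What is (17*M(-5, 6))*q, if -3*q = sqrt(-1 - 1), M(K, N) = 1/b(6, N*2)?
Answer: -17*I*sqrt(2)/36 ≈ -0.66782*I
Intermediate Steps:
M(K, N) = 1/(2*N) (M(K, N) = 1/(N*2) = 1/(2*N))
q = -I*sqrt(2)/3 (q = -sqrt(-1 - 1)/3 = -I*sqrt(2)/3 ≈ -0.4714*I)
(17*M(-5, 6))*q = (17*((1/2)/6))*(-I*sqrt(2)/3) = (17*((1/2)*(1/6)))*(-I*sqrt(2)/3) = (17*(1/12))*(-I*sqrt(2)/3) = 17*(-I*sqrt(2)/3)/12 = -17*I*sqrt(2)/36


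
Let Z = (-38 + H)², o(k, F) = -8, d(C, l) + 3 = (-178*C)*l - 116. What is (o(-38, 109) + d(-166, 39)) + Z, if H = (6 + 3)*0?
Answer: 1153689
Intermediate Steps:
d(C, l) = -119 - 178*C*l (d(C, l) = -3 + ((-178*C)*l - 116) = -3 + (-178*C*l - 116) = -3 + (-116 - 178*C*l) = -119 - 178*C*l)
H = 0 (H = 9*0 = 0)
Z = 1444 (Z = (-38 + 0)² = (-38)² = 1444)
(o(-38, 109) + d(-166, 39)) + Z = (-8 + (-119 - 178*(-166)*39)) + 1444 = (-8 + (-119 + 1152372)) + 1444 = (-8 + 1152253) + 1444 = 1152245 + 1444 = 1153689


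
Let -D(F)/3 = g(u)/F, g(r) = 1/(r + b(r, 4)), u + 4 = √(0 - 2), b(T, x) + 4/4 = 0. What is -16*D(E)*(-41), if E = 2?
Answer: 1640/9 + 328*I*√2/9 ≈ 182.22 + 51.54*I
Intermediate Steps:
b(T, x) = -1 (b(T, x) = -1 + 0 = -1)
u = -4 + I*√2 (u = -4 + √(0 - 2) = -4 + √(-2) = -4 + I*√2 ≈ -4.0 + 1.4142*I)
g(r) = 1/(-1 + r) (g(r) = 1/(r - 1) = 1/(-1 + r))
D(F) = -3/(F*(-5 + I*√2)) (D(F) = -3/((-1 + (-4 + I*√2))*F) = -3/((-5 + I*√2)*F) = -3/(F*(-5 + I*√2)))
-16*D(E)*(-41) = -16*(3/(2*(5 - I*√2)))*(-41) = -24/(5 - I*√2)*(-41) = -(-984)/(5 - I*√2) = 984/(5 - I*√2)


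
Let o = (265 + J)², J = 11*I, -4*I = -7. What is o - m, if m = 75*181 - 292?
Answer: 1080241/16 ≈ 67515.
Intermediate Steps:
I = 7/4 (I = -¼*(-7) = 7/4 ≈ 1.7500)
J = 77/4 (J = 11*(7/4) = 77/4 ≈ 19.250)
o = 1292769/16 (o = (265 + 77/4)² = (1137/4)² = 1292769/16 ≈ 80798.)
m = 13283 (m = 13575 - 292 = 13283)
o - m = 1292769/16 - 1*13283 = 1292769/16 - 13283 = 1080241/16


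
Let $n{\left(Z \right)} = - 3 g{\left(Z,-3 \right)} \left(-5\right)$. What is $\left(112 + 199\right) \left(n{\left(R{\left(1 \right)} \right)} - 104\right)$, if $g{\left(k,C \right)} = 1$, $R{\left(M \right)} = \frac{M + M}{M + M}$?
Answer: $-27679$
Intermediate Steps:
$R{\left(M \right)} = 1$ ($R{\left(M \right)} = \frac{2 M}{2 M} = 2 M \frac{1}{2 M} = 1$)
$n{\left(Z \right)} = 15$ ($n{\left(Z \right)} = \left(-3\right) 1 \left(-5\right) = \left(-3\right) \left(-5\right) = 15$)
$\left(112 + 199\right) \left(n{\left(R{\left(1 \right)} \right)} - 104\right) = \left(112 + 199\right) \left(15 - 104\right) = 311 \left(-89\right) = -27679$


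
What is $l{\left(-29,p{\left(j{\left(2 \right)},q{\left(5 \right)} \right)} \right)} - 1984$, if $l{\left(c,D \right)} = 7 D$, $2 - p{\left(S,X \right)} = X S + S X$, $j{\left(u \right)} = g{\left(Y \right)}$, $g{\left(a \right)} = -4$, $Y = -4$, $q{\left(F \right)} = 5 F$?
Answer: $-570$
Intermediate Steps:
$j{\left(u \right)} = -4$
$p{\left(S,X \right)} = 2 - 2 S X$ ($p{\left(S,X \right)} = 2 - \left(X S + S X\right) = 2 - \left(S X + S X\right) = 2 - 2 S X$)
$l{\left(-29,p{\left(j{\left(2 \right)},q{\left(5 \right)} \right)} \right)} - 1984 = 7 \left(2 - - 8 \cdot 5 \cdot 5\right) - 1984 = 7 \left(2 - \left(-8\right) 25\right) - 1984 = 7 \left(2 + 200\right) - 1984 = 7 \cdot 202 - 1984 = 1414 - 1984 = -570$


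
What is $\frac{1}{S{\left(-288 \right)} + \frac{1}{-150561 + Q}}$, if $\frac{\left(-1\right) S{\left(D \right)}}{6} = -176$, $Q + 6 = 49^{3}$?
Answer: $\frac{32918}{34761407} \approx 0.00094697$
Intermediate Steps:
$Q = 117643$ ($Q = -6 + 49^{3} = -6 + 117649 = 117643$)
$S{\left(D \right)} = 1056$ ($S{\left(D \right)} = \left(-6\right) \left(-176\right) = 1056$)
$\frac{1}{S{\left(-288 \right)} + \frac{1}{-150561 + Q}} = \frac{1}{1056 + \frac{1}{-150561 + 117643}} = \frac{1}{1056 + \frac{1}{-32918}} = \frac{1}{1056 - \frac{1}{32918}} = \frac{1}{\frac{34761407}{32918}} = \frac{32918}{34761407}$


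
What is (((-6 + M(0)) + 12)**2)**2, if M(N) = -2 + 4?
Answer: 4096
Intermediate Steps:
M(N) = 2
(((-6 + M(0)) + 12)**2)**2 = (((-6 + 2) + 12)**2)**2 = ((-4 + 12)**2)**2 = (8**2)**2 = 64**2 = 4096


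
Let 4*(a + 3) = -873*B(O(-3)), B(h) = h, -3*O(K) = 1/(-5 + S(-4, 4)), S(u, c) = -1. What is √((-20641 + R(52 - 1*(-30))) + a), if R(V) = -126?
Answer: 21*I*√754/4 ≈ 144.16*I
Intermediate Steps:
O(K) = 1/18 (O(K) = -1/(3*(-5 - 1)) = -⅓/(-6) = -⅓*(-⅙) = 1/18)
a = -121/8 (a = -3 + (-873*1/18)/4 = -3 + (¼)*(-97/2) = -3 - 97/8 = -121/8 ≈ -15.125)
√((-20641 + R(52 - 1*(-30))) + a) = √((-20641 - 126) - 121/8) = √(-20767 - 121/8) = √(-166257/8) = 21*I*√754/4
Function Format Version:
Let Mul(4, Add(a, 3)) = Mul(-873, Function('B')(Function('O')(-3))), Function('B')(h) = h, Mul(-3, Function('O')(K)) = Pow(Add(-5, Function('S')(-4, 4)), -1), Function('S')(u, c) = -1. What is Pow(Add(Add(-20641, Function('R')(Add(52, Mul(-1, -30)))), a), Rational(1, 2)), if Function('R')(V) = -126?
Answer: Mul(Rational(21, 4), I, Pow(754, Rational(1, 2))) ≈ Mul(144.16, I)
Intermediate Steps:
Function('O')(K) = Rational(1, 18) (Function('O')(K) = Mul(Rational(-1, 3), Pow(Add(-5, -1), -1)) = Mul(Rational(-1, 3), Pow(-6, -1)) = Mul(Rational(-1, 3), Rational(-1, 6)) = Rational(1, 18))
a = Rational(-121, 8) (a = Add(-3, Mul(Rational(1, 4), Mul(-873, Rational(1, 18)))) = Add(-3, Mul(Rational(1, 4), Rational(-97, 2))) = Add(-3, Rational(-97, 8)) = Rational(-121, 8) ≈ -15.125)
Pow(Add(Add(-20641, Function('R')(Add(52, Mul(-1, -30)))), a), Rational(1, 2)) = Pow(Add(Add(-20641, -126), Rational(-121, 8)), Rational(1, 2)) = Pow(Add(-20767, Rational(-121, 8)), Rational(1, 2)) = Pow(Rational(-166257, 8), Rational(1, 2)) = Mul(Rational(21, 4), I, Pow(754, Rational(1, 2)))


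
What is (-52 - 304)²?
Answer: 126736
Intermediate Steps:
(-52 - 304)² = (-356)² = 126736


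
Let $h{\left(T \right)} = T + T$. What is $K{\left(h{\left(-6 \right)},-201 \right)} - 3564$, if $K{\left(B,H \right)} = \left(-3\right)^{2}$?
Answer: $-3555$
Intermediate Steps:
$h{\left(T \right)} = 2 T$
$K{\left(B,H \right)} = 9$
$K{\left(h{\left(-6 \right)},-201 \right)} - 3564 = 9 - 3564 = -3555$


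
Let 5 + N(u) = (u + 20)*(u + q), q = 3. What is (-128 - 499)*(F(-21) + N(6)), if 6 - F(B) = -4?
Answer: -149853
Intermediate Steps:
F(B) = 10 (F(B) = 6 - 1*(-4) = 6 + 4 = 10)
N(u) = -5 + (3 + u)*(20 + u) (N(u) = -5 + (u + 20)*(u + 3) = -5 + (20 + u)*(3 + u) = -5 + (3 + u)*(20 + u))
(-128 - 499)*(F(-21) + N(6)) = (-128 - 499)*(10 + (55 + 6² + 23*6)) = -627*(10 + (55 + 36 + 138)) = -627*(10 + 229) = -627*239 = -149853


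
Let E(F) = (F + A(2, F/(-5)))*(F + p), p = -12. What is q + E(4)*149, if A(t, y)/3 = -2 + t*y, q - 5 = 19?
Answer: 40648/5 ≈ 8129.6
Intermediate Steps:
q = 24 (q = 5 + 19 = 24)
A(t, y) = -6 + 3*t*y (A(t, y) = 3*(-2 + t*y) = -6 + 3*t*y)
E(F) = (-12 + F)*(-6 - F/5) (E(F) = (F + (-6 + 3*2*(F/(-5))))*(F - 12) = (F + (-6 + 3*2*(F*(-⅕))))*(-12 + F) = (F + (-6 + 3*2*(-F/5)))*(-12 + F) = (F + (-6 - 6*F/5))*(-12 + F) = (-6 - F/5)*(-12 + F) = (-12 + F)*(-6 - F/5))
q + E(4)*149 = 24 + (72 - 18/5*4 - ⅕*4²)*149 = 24 + (72 - 72/5 - ⅕*16)*149 = 24 + (72 - 72/5 - 16/5)*149 = 24 + (272/5)*149 = 24 + 40528/5 = 40648/5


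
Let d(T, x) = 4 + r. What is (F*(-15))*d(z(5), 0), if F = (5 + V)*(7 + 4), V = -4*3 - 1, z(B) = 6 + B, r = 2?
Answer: 7920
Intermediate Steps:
d(T, x) = 6 (d(T, x) = 4 + 2 = 6)
V = -13 (V = -12 - 1 = -13)
F = -88 (F = (5 - 13)*(7 + 4) = -8*11 = -88)
(F*(-15))*d(z(5), 0) = -88*(-15)*6 = 1320*6 = 7920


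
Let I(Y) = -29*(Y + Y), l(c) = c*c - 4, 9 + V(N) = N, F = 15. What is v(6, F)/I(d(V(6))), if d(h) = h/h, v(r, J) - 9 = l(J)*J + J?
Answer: -3339/58 ≈ -57.569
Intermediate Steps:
V(N) = -9 + N
l(c) = -4 + c**2 (l(c) = c**2 - 4 = -4 + c**2)
v(r, J) = 9 + J + J*(-4 + J**2) (v(r, J) = 9 + ((-4 + J**2)*J + J) = 9 + (J*(-4 + J**2) + J) = 9 + (J + J*(-4 + J**2)) = 9 + J + J*(-4 + J**2))
d(h) = 1
I(Y) = -58*Y
v(6, F)/I(d(V(6))) = (9 + 15**3 - 3*15)/((-58*1)) = (9 + 3375 - 45)/(-58) = 3339*(-1/58) = -3339/58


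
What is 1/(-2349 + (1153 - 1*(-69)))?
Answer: -1/1127 ≈ -0.00088731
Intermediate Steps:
1/(-2349 + (1153 - 1*(-69))) = 1/(-2349 + (1153 + 69)) = 1/(-2349 + 1222) = 1/(-1127) = -1/1127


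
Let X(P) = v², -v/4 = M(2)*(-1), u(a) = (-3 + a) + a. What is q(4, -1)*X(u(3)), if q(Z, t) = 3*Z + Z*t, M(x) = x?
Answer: 512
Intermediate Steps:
u(a) = -3 + 2*a
v = 8 (v = -8*(-1) = -4*(-2) = 8)
X(P) = 64 (X(P) = 8² = 64)
q(4, -1)*X(u(3)) = (4*(3 - 1))*64 = (4*2)*64 = 8*64 = 512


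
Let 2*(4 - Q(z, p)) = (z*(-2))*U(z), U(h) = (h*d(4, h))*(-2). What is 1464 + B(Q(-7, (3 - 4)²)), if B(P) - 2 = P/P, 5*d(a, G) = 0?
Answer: 1467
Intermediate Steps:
d(a, G) = 0 (d(a, G) = (⅕)*0 = 0)
U(h) = 0 (U(h) = (h*0)*(-2) = 0*(-2) = 0)
Q(z, p) = 4 (Q(z, p) = 4 - z*(-2)*0/2 = 4 - (-2*z)*0/2 = 4 - ½*0 = 4 + 0 = 4)
B(P) = 3 (B(P) = 2 + P/P = 2 + 1 = 3)
1464 + B(Q(-7, (3 - 4)²)) = 1464 + 3 = 1467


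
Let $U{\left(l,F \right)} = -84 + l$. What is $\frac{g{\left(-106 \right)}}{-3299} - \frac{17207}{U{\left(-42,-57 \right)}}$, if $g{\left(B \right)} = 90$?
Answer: $\frac{56754553}{415674} \approx 136.54$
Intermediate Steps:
$\frac{g{\left(-106 \right)}}{-3299} - \frac{17207}{U{\left(-42,-57 \right)}} = \frac{90}{-3299} - \frac{17207}{-84 - 42} = 90 \left(- \frac{1}{3299}\right) - \frac{17207}{-126} = - \frac{90}{3299} - - \frac{17207}{126} = - \frac{90}{3299} + \frac{17207}{126} = \frac{56754553}{415674}$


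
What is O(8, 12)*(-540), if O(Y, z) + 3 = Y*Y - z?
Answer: -26460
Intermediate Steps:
O(Y, z) = -3 + Y² - z (O(Y, z) = -3 + (Y*Y - z) = -3 + (Y² - z) = -3 + Y² - z)
O(8, 12)*(-540) = (-3 + 8² - 1*12)*(-540) = (-3 + 64 - 12)*(-540) = 49*(-540) = -26460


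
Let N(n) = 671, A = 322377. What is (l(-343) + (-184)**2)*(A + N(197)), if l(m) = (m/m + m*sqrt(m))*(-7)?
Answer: 10934851752 + 5429467736*I*sqrt(7) ≈ 1.0935e+10 + 1.4365e+10*I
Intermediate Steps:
l(m) = -7 - 7*m**(3/2) (l(m) = (1 + m**(3/2))*(-7) = -7 - 7*m**(3/2))
(l(-343) + (-184)**2)*(A + N(197)) = ((-7 - (-16807)*I*sqrt(7)) + (-184)**2)*(322377 + 671) = ((-7 - (-16807)*I*sqrt(7)) + 33856)*323048 = ((-7 + 16807*I*sqrt(7)) + 33856)*323048 = (33849 + 16807*I*sqrt(7))*323048 = 10934851752 + 5429467736*I*sqrt(7)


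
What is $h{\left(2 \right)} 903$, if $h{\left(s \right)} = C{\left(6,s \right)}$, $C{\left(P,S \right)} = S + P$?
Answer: $7224$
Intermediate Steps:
$C{\left(P,S \right)} = P + S$
$h{\left(s \right)} = 6 + s$
$h{\left(2 \right)} 903 = \left(6 + 2\right) 903 = 8 \cdot 903 = 7224$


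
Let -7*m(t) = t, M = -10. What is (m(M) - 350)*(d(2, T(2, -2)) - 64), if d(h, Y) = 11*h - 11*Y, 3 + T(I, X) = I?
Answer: 75640/7 ≈ 10806.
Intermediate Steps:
T(I, X) = -3 + I
m(t) = -t/7
d(h, Y) = -11*Y + 11*h
(m(M) - 350)*(d(2, T(2, -2)) - 64) = (-1/7*(-10) - 350)*((-11*(-3 + 2) + 11*2) - 64) = (10/7 - 350)*((-11*(-1) + 22) - 64) = -2440*((11 + 22) - 64)/7 = -2440*(33 - 64)/7 = -2440/7*(-31) = 75640/7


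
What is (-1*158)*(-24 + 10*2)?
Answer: 632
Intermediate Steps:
(-1*158)*(-24 + 10*2) = -158*(-24 + 20) = -158*(-4) = 632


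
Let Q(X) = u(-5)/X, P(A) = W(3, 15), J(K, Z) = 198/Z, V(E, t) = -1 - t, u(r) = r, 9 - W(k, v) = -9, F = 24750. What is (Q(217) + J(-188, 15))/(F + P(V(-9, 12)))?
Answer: 14297/26873280 ≈ 0.00053202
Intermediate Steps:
W(k, v) = 18 (W(k, v) = 9 - 1*(-9) = 9 + 9 = 18)
P(A) = 18
Q(X) = -5/X
(Q(217) + J(-188, 15))/(F + P(V(-9, 12))) = (-5/217 + 198/15)/(24750 + 18) = (-5*1/217 + 198*(1/15))/24768 = (-5/217 + 66/5)*(1/24768) = (14297/1085)*(1/24768) = 14297/26873280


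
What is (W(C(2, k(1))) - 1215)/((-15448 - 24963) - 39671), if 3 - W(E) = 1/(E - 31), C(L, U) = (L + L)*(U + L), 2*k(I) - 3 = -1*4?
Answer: 30299/2002050 ≈ 0.015134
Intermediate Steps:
k(I) = -½ (k(I) = 3/2 + (-1*4)/2 = 3/2 + (½)*(-4) = 3/2 - 2 = -½)
C(L, U) = 2*L*(L + U) (C(L, U) = (2*L)*(L + U) = 2*L*(L + U))
W(E) = 3 - 1/(-31 + E) (W(E) = 3 - 1/(E - 31) = 3 - 1/(-31 + E))
(W(C(2, k(1))) - 1215)/((-15448 - 24963) - 39671) = ((-94 + 3*(2*2*(2 - ½)))/(-31 + 2*2*(2 - ½)) - 1215)/((-15448 - 24963) - 39671) = ((-94 + 3*(2*2*(3/2)))/(-31 + 2*2*(3/2)) - 1215)/(-40411 - 39671) = ((-94 + 3*6)/(-31 + 6) - 1215)/(-80082) = ((-94 + 18)/(-25) - 1215)*(-1/80082) = (-1/25*(-76) - 1215)*(-1/80082) = (76/25 - 1215)*(-1/80082) = -30299/25*(-1/80082) = 30299/2002050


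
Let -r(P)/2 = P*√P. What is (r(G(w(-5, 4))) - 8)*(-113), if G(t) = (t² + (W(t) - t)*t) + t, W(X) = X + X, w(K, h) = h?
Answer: 49720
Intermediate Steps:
W(X) = 2*X
G(t) = t + 2*t² (G(t) = (t² + (2*t - t)*t) + t = (t² + t*t) + t = (t² + t²) + t = 2*t² + t = t + 2*t²)
r(P) = -2*P^(3/2) (r(P) = -2*P*√P = -2*P^(3/2))
(r(G(w(-5, 4))) - 8)*(-113) = (-2*8*(1 + 2*4)^(3/2) - 8)*(-113) = (-2*8*(1 + 8)^(3/2) - 8)*(-113) = (-2*(4*9)^(3/2) - 8)*(-113) = (-2*36^(3/2) - 8)*(-113) = (-2*216 - 8)*(-113) = (-432 - 8)*(-113) = -440*(-113) = 49720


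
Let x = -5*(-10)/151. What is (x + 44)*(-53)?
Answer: -354782/151 ≈ -2349.6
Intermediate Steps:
x = 50/151 (x = 50*(1/151) = 50/151 ≈ 0.33113)
(x + 44)*(-53) = (50/151 + 44)*(-53) = (6694/151)*(-53) = -354782/151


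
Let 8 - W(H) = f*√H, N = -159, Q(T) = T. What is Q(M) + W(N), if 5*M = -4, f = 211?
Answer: 36/5 - 211*I*√159 ≈ 7.2 - 2660.6*I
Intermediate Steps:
M = -⅘ (M = (⅕)*(-4) = -⅘ ≈ -0.80000)
W(H) = 8 - 211*√H
Q(M) + W(N) = -⅘ + (8 - 211*I*√159) = 36/5 - 211*I*√159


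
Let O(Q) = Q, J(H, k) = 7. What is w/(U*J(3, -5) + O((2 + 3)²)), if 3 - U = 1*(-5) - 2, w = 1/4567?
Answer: 1/433865 ≈ 2.3049e-6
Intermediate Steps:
w = 1/4567 ≈ 0.00021896
U = 10 (U = 3 - (1*(-5) - 2) = 3 - (-5 - 2) = 3 - 1*(-7) = 3 + 7 = 10)
w/(U*J(3, -5) + O((2 + 3)²)) = 1/(4567*(10*7 + (2 + 3)²)) = 1/(4567*(70 + 5²)) = 1/(4567*(70 + 25)) = (1/4567)/95 = (1/4567)*(1/95) = 1/433865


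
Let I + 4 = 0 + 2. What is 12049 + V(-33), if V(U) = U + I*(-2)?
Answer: 12020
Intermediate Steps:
I = -2 (I = -4 + (0 + 2) = -4 + 2 = -2)
V(U) = 4 + U (V(U) = U - 2*(-2) = U + 4 = 4 + U)
12049 + V(-33) = 12049 + (4 - 33) = 12049 - 29 = 12020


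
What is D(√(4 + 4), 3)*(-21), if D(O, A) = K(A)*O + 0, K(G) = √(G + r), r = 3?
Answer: -84*√3 ≈ -145.49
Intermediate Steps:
K(G) = √(3 + G) (K(G) = √(G + 3) = √(3 + G))
D(O, A) = O*√(3 + A) (D(O, A) = √(3 + A)*O + 0 = O*√(3 + A) + 0 = O*√(3 + A))
D(√(4 + 4), 3)*(-21) = (√(4 + 4)*√(3 + 3))*(-21) = (√8*√6)*(-21) = ((2*√2)*√6)*(-21) = (4*√3)*(-21) = -84*√3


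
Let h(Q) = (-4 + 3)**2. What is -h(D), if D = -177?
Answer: -1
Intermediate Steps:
h(Q) = 1 (h(Q) = (-1)**2 = 1)
-h(D) = -1*1 = -1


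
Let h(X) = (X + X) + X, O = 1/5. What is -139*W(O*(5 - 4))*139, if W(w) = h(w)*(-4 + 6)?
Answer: -115926/5 ≈ -23185.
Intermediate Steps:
O = ⅕ ≈ 0.20000
h(X) = 3*X (h(X) = 2*X + X = 3*X)
W(w) = 6*w (W(w) = (3*w)*(-4 + 6) = (3*w)*2 = 6*w)
-139*W(O*(5 - 4))*139 = -834*(5 - 4)/5*139 = -834*(⅕)*1*139 = -834/5*139 = -115926/5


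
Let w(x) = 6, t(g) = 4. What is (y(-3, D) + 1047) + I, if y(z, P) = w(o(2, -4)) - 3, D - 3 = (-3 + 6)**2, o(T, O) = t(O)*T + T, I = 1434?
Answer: 2484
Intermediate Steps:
o(T, O) = 5*T (o(T, O) = 4*T + T = 5*T)
D = 12 (D = 3 + (-3 + 6)**2 = 3 + 3**2 = 3 + 9 = 12)
y(z, P) = 3 (y(z, P) = 6 - 3 = 3)
(y(-3, D) + 1047) + I = (3 + 1047) + 1434 = 1050 + 1434 = 2484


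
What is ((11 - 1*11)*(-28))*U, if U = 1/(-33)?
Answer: 0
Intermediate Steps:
U = -1/33 ≈ -0.030303
((11 - 1*11)*(-28))*U = ((11 - 1*11)*(-28))*(-1/33) = ((11 - 11)*(-28))*(-1/33) = (0*(-28))*(-1/33) = 0*(-1/33) = 0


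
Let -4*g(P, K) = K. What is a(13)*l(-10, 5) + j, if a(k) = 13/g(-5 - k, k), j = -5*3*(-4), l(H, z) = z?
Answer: 40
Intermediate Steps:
g(P, K) = -K/4
j = 60 (j = -15*(-4) = 60)
a(k) = -52/k (a(k) = 13/((-k/4)) = 13*(-4/k) = -52/k)
a(13)*l(-10, 5) + j = -52/13*5 + 60 = -52*1/13*5 + 60 = -4*5 + 60 = -20 + 60 = 40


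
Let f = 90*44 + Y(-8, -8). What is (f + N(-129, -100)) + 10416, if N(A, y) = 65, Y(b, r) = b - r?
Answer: 14441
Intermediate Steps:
f = 3960 (f = 90*44 + (-8 - 1*(-8)) = 3960 + (-8 + 8) = 3960 + 0 = 3960)
(f + N(-129, -100)) + 10416 = (3960 + 65) + 10416 = 4025 + 10416 = 14441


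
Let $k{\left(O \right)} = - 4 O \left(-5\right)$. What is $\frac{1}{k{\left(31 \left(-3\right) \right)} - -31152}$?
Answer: $\frac{1}{29292} \approx 3.4139 \cdot 10^{-5}$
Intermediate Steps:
$k{\left(O \right)} = 20 O$
$\frac{1}{k{\left(31 \left(-3\right) \right)} - -31152} = \frac{1}{20 \cdot 31 \left(-3\right) - -31152} = \frac{1}{20 \left(-93\right) + 31152} = \frac{1}{-1860 + 31152} = \frac{1}{29292}$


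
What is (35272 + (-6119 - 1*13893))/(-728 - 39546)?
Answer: -7630/20137 ≈ -0.37890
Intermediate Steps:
(35272 + (-6119 - 1*13893))/(-728 - 39546) = (35272 + (-6119 - 13893))/(-40274) = (35272 - 20012)*(-1/40274) = 15260*(-1/40274) = -7630/20137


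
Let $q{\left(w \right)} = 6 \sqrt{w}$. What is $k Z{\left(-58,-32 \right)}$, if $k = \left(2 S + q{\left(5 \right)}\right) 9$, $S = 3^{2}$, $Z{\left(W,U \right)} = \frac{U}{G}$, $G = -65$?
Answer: $\frac{5184}{65} + \frac{1728 \sqrt{5}}{65} \approx 139.2$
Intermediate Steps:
$Z{\left(W,U \right)} = - \frac{U}{65}$ ($Z{\left(W,U \right)} = \frac{U}{-65} = U \left(- \frac{1}{65}\right) = - \frac{U}{65}$)
$S = 9$
$k = 162 + 54 \sqrt{5}$ ($k = \left(2 \cdot 9 + 6 \sqrt{5}\right) 9 = \left(18 + 6 \sqrt{5}\right) 9 = 162 + 54 \sqrt{5} \approx 282.75$)
$k Z{\left(-58,-32 \right)} = \left(162 + 54 \sqrt{5}\right) \left(\left(- \frac{1}{65}\right) \left(-32\right)\right) = \left(162 + 54 \sqrt{5}\right) \frac{32}{65} = \frac{5184}{65} + \frac{1728 \sqrt{5}}{65}$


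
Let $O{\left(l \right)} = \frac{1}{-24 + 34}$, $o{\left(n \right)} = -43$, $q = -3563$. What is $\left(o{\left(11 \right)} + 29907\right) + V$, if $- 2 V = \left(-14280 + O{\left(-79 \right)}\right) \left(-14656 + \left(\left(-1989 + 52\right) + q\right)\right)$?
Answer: $- \frac{719414841}{5} \approx -1.4388 \cdot 10^{8}$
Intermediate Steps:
$O{\left(l \right)} = \frac{1}{10}$
$V = - \frac{719564161}{5}$ ($V = - \frac{\left(-14280 + \frac{1}{10}\right) \left(-14656 + \left(\left(-1989 + 52\right) - 3563\right)\right)}{2} = - \frac{\left(- \frac{142799}{10}\right) \left(-14656 - 5500\right)}{2} = - \frac{\left(- \frac{142799}{10}\right) \left(-20156\right)}{2} = \left(- \frac{1}{2}\right) \frac{1439128322}{5} = - \frac{719564161}{5} \approx -1.4391 \cdot 10^{8}$)
$\left(o{\left(11 \right)} + 29907\right) + V = \left(-43 + 29907\right) - \frac{719564161}{5} = 29864 - \frac{719564161}{5} = - \frac{719414841}{5}$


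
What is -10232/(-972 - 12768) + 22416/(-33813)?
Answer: 1054966/12905295 ≈ 0.081747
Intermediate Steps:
-10232/(-972 - 12768) + 22416/(-33813) = -10232/(-13740) + 22416*(-1/33813) = -10232*(-1/13740) - 7472/11271 = 2558/3435 - 7472/11271 = 1054966/12905295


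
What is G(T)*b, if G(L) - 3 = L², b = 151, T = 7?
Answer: 7852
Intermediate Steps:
G(L) = 3 + L²
G(T)*b = (3 + 7²)*151 = (3 + 49)*151 = 52*151 = 7852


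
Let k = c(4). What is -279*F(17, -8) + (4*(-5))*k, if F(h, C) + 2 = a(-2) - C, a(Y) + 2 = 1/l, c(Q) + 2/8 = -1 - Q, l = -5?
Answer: -4776/5 ≈ -955.20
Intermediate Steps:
c(Q) = -5/4 - Q (c(Q) = -¼ + (-1 - Q) = -5/4 - Q)
k = -21/4 (k = -5/4 - 1*4 = -5/4 - 4 = -21/4 ≈ -5.2500)
a(Y) = -11/5 (a(Y) = -2 + 1/(-5) = -2 - ⅕ = -11/5)
F(h, C) = -21/5 - C (F(h, C) = -2 + (-11/5 - C) = -21/5 - C)
-279*F(17, -8) + (4*(-5))*k = -279*(-21/5 - 1*(-8)) + (4*(-5))*(-21/4) = -279*(-21/5 + 8) - 20*(-21/4) = -279*19/5 + 105 = -5301/5 + 105 = -4776/5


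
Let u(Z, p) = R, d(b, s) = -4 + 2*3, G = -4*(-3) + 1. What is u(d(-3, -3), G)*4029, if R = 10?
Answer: 40290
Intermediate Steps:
G = 13 (G = 12 + 1 = 13)
d(b, s) = 2 (d(b, s) = -4 + 6 = 2)
u(Z, p) = 10
u(d(-3, -3), G)*4029 = 10*4029 = 40290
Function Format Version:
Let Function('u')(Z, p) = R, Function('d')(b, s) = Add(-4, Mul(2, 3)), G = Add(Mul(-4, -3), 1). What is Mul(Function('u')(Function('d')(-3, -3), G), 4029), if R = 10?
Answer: 40290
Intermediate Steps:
G = 13 (G = Add(12, 1) = 13)
Function('d')(b, s) = 2 (Function('d')(b, s) = Add(-4, 6) = 2)
Function('u')(Z, p) = 10
Mul(Function('u')(Function('d')(-3, -3), G), 4029) = Mul(10, 4029) = 40290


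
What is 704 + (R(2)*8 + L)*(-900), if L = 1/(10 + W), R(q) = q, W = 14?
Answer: -27467/2 ≈ -13734.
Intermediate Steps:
L = 1/24 (L = 1/(10 + 14) = 1/24 ≈ 0.041667)
704 + (R(2)*8 + L)*(-900) = 704 + (2*8 + 1/24)*(-900) = 704 + (16 + 1/24)*(-900) = 704 + (385/24)*(-900) = 704 - 28875/2 = -27467/2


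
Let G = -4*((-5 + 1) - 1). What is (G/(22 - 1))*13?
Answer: 260/21 ≈ 12.381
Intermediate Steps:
G = 20 (G = -4*(-4 - 1) = -4*(-5) = 20)
(G/(22 - 1))*13 = (20/(22 - 1))*13 = (20/21)*13 = 260/21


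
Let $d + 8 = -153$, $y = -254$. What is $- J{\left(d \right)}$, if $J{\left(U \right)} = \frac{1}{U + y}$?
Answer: $\frac{1}{415} \approx 0.0024096$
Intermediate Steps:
$d = -161$ ($d = -8 - 153 = -161$)
$J{\left(U \right)} = \frac{1}{-254 + U}$ ($J{\left(U \right)} = \frac{1}{U - 254} = \frac{1}{-254 + U}$)
$- J{\left(d \right)} = - \frac{1}{-254 - 161} = - \frac{1}{-415} = \left(-1\right) \left(- \frac{1}{415}\right) = \frac{1}{415}$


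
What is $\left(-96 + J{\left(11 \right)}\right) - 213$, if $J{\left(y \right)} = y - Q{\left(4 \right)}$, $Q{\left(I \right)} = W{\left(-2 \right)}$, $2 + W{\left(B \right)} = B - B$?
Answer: $-296$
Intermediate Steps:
$W{\left(B \right)} = -2$ ($W{\left(B \right)} = -2 + \left(B - B\right) = -2 + 0 = -2$)
$Q{\left(I \right)} = -2$
$J{\left(y \right)} = 2 + y$ ($J{\left(y \right)} = y - -2 = y + 2 = 2 + y$)
$\left(-96 + J{\left(11 \right)}\right) - 213 = \left(-96 + \left(2 + 11\right)\right) - 213 = \left(-96 + 13\right) - 213 = -83 - 213 = -296$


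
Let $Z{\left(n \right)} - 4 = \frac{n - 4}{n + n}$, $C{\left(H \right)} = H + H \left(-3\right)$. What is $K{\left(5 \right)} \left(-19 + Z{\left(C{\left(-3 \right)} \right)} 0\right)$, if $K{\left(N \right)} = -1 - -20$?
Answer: $-361$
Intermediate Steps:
$C{\left(H \right)} = - 2 H$ ($C{\left(H \right)} = H - 3 H = - 2 H$)
$Z{\left(n \right)} = 4 + \frac{-4 + n}{2 n}$ ($Z{\left(n \right)} = 4 + \frac{n - 4}{n + n} = 4 + \frac{-4 + n}{2 n}$)
$K{\left(N \right)} = 19$ ($K{\left(N \right)} = -1 + 20 = 19$)
$K{\left(5 \right)} \left(-19 + Z{\left(C{\left(-3 \right)} \right)} 0\right) = 19 \left(-19 + \left(\frac{9}{2} - \frac{2}{\left(-2\right) \left(-3\right)}\right) 0\right) = 19 \left(-19 + \left(\frac{9}{2} - \frac{2}{6}\right) 0\right) = 19 \left(-19 + \left(\frac{9}{2} - \frac{1}{3}\right) 0\right) = 19 \left(-19 + \frac{25}{6} \cdot 0\right) = 19 \left(-19 + 0\right) = 19 \left(-19\right) = -361$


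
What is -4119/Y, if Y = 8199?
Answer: -1373/2733 ≈ -0.50238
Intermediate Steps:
-4119/Y = -4119/8199 = -4119*1/8199 = -1373/2733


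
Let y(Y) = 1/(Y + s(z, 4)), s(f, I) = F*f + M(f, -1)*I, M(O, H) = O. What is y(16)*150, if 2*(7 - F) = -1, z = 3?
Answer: 300/101 ≈ 2.9703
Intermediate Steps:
F = 15/2 (F = 7 - 1/2*(-1) = 7 + 1/2 = 15/2 ≈ 7.5000)
s(f, I) = 15*f/2 + I*f (s(f, I) = 15*f/2 + f*I = 15*f/2 + I*f)
y(Y) = 1/(69/2 + Y) (y(Y) = 1/(Y + (1/2)*3*(15 + 2*4)) = 1/(Y + (1/2)*3*(15 + 8)) = 1/(Y + (1/2)*3*23) = 1/(Y + 69/2) = 1/(69/2 + Y))
y(16)*150 = (2/(69 + 2*16))*150 = (2/(69 + 32))*150 = (2/101)*150 = 300/101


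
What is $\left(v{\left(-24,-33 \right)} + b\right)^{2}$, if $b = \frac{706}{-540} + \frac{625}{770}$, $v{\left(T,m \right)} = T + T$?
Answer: $\frac{254129916769}{108056025} \approx 2351.8$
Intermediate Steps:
$v{\left(T,m \right)} = 2 T$
$b = - \frac{5153}{10395}$ ($b = 706 \left(- \frac{1}{540}\right) + 625 \cdot \frac{1}{770} = - \frac{353}{270} + \frac{125}{154} = - \frac{5153}{10395} \approx -0.49572$)
$\left(v{\left(-24,-33 \right)} + b\right)^{2} = \left(2 \left(-24\right) - \frac{5153}{10395}\right)^{2} = \left(-48 - \frac{5153}{10395}\right)^{2} = \left(- \frac{504113}{10395}\right)^{2} = \frac{254129916769}{108056025}$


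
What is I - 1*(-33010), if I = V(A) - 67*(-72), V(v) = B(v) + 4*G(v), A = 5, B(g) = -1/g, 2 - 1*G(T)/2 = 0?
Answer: 189249/5 ≈ 37850.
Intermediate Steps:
G(T) = 4 (G(T) = 4 - 2*0 = 4 + 0 = 4)
V(v) = 16 - 1/v (V(v) = -1/v + 4*4 = -1/v + 16 = 16 - 1/v)
I = 24199/5 (I = (16 - 1/5) - 67*(-72) = (16 - 1*1/5) + 4824 = (16 - 1/5) + 4824 = 79/5 + 4824 = 24199/5 ≈ 4839.8)
I - 1*(-33010) = 24199/5 - 1*(-33010) = 24199/5 + 33010 = 189249/5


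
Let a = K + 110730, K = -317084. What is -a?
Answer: 206354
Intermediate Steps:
a = -206354 (a = -317084 + 110730 = -206354)
-a = -1*(-206354) = 206354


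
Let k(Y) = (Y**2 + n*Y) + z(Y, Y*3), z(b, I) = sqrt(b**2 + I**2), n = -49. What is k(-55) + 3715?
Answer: 9435 + 55*sqrt(10) ≈ 9608.9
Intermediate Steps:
z(b, I) = sqrt(I**2 + b**2)
k(Y) = Y**2 - 49*Y + sqrt(10)*sqrt(Y**2) (k(Y) = (Y**2 - 49*Y) + sqrt((Y*3)**2 + Y**2) = (Y**2 - 49*Y) + sqrt((3*Y)**2 + Y**2) = (Y**2 - 49*Y) + sqrt(9*Y**2 + Y**2) = (Y**2 - 49*Y) + sqrt(10*Y**2) = (Y**2 - 49*Y) + sqrt(10)*sqrt(Y**2) = Y**2 - 49*Y + sqrt(10)*sqrt(Y**2))
k(-55) + 3715 = ((-55)**2 - 49*(-55) + sqrt(10)*sqrt((-55)**2)) + 3715 = (3025 + 2695 + sqrt(10)*sqrt(3025)) + 3715 = (3025 + 2695 + sqrt(10)*55) + 3715 = (3025 + 2695 + 55*sqrt(10)) + 3715 = (5720 + 55*sqrt(10)) + 3715 = 9435 + 55*sqrt(10)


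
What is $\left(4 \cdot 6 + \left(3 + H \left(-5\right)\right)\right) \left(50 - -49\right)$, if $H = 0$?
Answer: $2673$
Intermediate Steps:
$\left(4 \cdot 6 + \left(3 + H \left(-5\right)\right)\right) \left(50 - -49\right) = \left(4 \cdot 6 + \left(3 + 0 \left(-5\right)\right)\right) \left(50 - -49\right) = \left(24 + \left(3 + 0\right)\right) \left(50 + 49\right) = \left(24 + 3\right) 99 = 27 \cdot 99 = 2673$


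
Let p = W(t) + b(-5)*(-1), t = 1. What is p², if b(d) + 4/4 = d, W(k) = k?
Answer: 49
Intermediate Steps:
b(d) = -1 + d
p = 7 (p = 1 + (-1 - 5)*(-1) = 1 - 6*(-1) = 1 + 6 = 7)
p² = 7² = 49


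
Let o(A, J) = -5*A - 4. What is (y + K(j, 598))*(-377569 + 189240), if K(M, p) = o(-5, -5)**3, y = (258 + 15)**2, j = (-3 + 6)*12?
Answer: -15780086910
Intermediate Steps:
o(A, J) = -4 - 5*A
j = 36 (j = 3*12 = 36)
y = 74529 (y = 273**2 = 74529)
K(M, p) = 9261 (K(M, p) = (-4 - 5*(-5))**3 = (-4 + 25)**3 = 21**3 = 9261)
(y + K(j, 598))*(-377569 + 189240) = (74529 + 9261)*(-377569 + 189240) = 83790*(-188329) = -15780086910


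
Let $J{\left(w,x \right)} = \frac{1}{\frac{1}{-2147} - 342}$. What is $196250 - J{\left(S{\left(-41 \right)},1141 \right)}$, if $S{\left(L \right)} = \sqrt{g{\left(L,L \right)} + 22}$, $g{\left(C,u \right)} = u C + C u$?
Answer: $\frac{144101470897}{734275} \approx 1.9625 \cdot 10^{5}$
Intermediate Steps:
$g{\left(C,u \right)} = 2 C u$ ($g{\left(C,u \right)} = C u + C u = 2 C u$)
$S{\left(L \right)} = \sqrt{22 + 2 L^{2}}$ ($S{\left(L \right)} = \sqrt{2 L L + 22} = \sqrt{2 L^{2} + 22} = \sqrt{22 + 2 L^{2}}$)
$J{\left(w,x \right)} = - \frac{2147}{734275}$ ($J{\left(w,x \right)} = \frac{1}{- \frac{1}{2147} - 342} = \frac{1}{- \frac{734275}{2147}} = - \frac{2147}{734275}$)
$196250 - J{\left(S{\left(-41 \right)},1141 \right)} = 196250 - - \frac{2147}{734275} = 196250 + \frac{2147}{734275} = \frac{144101470897}{734275}$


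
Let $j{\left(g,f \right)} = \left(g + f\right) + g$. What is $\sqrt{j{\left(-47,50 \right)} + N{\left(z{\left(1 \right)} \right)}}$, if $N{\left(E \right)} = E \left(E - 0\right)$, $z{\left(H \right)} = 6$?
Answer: $2 i \sqrt{2} \approx 2.8284 i$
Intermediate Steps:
$N{\left(E \right)} = E^{2}$ ($N{\left(E \right)} = E \left(E + 0\right) = E E = E^{2}$)
$j{\left(g,f \right)} = f + 2 g$ ($j{\left(g,f \right)} = \left(f + g\right) + g = f + 2 g$)
$\sqrt{j{\left(-47,50 \right)} + N{\left(z{\left(1 \right)} \right)}} = \sqrt{\left(50 + 2 \left(-47\right)\right) + 6^{2}} = \sqrt{\left(50 - 94\right) + 36} = \sqrt{-44 + 36} = \sqrt{-8} = 2 i \sqrt{2}$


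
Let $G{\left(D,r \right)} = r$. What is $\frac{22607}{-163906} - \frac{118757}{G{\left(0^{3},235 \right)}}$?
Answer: $- \frac{19470297487}{38517910} \approx -505.49$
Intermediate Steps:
$\frac{22607}{-163906} - \frac{118757}{G{\left(0^{3},235 \right)}} = \frac{22607}{-163906} - \frac{118757}{235} = 22607 \left(- \frac{1}{163906}\right) - \frac{118757}{235} = - \frac{22607}{163906} - \frac{118757}{235} = - \frac{19470297487}{38517910}$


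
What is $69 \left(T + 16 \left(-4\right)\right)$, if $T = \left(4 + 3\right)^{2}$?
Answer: $-1035$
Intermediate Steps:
$T = 49$ ($T = 7^{2} = 49$)
$69 \left(T + 16 \left(-4\right)\right) = 69 \left(49 + 16 \left(-4\right)\right) = 69 \left(49 - 64\right) = 69 \left(-15\right) = -1035$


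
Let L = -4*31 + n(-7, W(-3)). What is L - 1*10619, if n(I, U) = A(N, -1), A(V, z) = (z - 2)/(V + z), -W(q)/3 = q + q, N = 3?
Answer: -21489/2 ≈ -10745.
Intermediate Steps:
W(q) = -6*q (W(q) = -3*(q + q) = -6*q)
A(V, z) = (-2 + z)/(V + z)
n(I, U) = -3/2 (n(I, U) = (-2 - 1)/(3 - 1) = -3/2)
L = -251/2 (L = -4*31 - 3/2 = -124 - 3/2 = -251/2 ≈ -125.50)
L - 1*10619 = -251/2 - 1*10619 = -251/2 - 10619 = -21489/2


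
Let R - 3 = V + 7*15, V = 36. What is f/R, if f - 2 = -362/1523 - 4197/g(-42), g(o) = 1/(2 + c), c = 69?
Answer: -453831517/219312 ≈ -2069.3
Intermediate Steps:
g(o) = 1/71 (g(o) = 1/(2 + 69) = 1/71)
f = -453831517/1523 (f = 2 + (-362/1523 - 4197/1/71) = 2 + (-362*1/1523 - 4197*71) = 2 + (-362/1523 - 297987) = 2 - 453834563/1523 = -453831517/1523 ≈ -2.9799e+5)
R = 144 (R = 3 + (36 + 7*15) = 3 + (36 + 105) = 3 + 141 = 144)
f/R = -453831517/1523/144 = -453831517/1523*1/144 = -453831517/219312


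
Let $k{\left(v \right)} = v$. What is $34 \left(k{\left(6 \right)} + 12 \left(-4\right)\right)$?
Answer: $-1428$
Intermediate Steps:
$34 \left(k{\left(6 \right)} + 12 \left(-4\right)\right) = 34 \left(6 + 12 \left(-4\right)\right) = 34 \left(6 - 48\right) = 34 \left(-42\right) = -1428$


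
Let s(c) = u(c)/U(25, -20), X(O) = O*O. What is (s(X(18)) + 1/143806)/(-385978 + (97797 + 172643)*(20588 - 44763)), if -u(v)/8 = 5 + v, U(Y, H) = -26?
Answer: -4852531/313414294624756 ≈ -1.5483e-8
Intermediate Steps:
u(v) = -40 - 8*v (u(v) = -8*(5 + v) = -40 - 8*v)
X(O) = O²
s(c) = 20/13 + 4*c/13 (s(c) = (-40 - 8*c)/(-26) = (-40 - 8*c)*(-1/26) = 20/13 + 4*c/13)
(s(X(18)) + 1/143806)/(-385978 + (97797 + 172643)*(20588 - 44763)) = ((20/13 + (4/13)*18²) + 1/143806)/(-385978 + (97797 + 172643)*(20588 - 44763)) = ((20/13 + (4/13)*324) + 1/143806)/(-385978 + 270440*(-24175)) = ((20/13 + 1296/13) + 1/143806)/(-385978 - 6537887000) = (1316/13 + 1/143806)/(-6538272978) = (14557593/143806)*(-1/6538272978) = -4852531/313414294624756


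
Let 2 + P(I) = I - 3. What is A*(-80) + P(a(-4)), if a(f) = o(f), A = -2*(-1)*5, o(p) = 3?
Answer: -802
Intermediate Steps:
A = 10 (A = 2*5 = 10)
a(f) = 3
P(I) = -5 + I (P(I) = -2 + (I - 3) = -2 + (-3 + I) = -5 + I)
A*(-80) + P(a(-4)) = 10*(-80) + (-5 + 3) = -800 - 2 = -802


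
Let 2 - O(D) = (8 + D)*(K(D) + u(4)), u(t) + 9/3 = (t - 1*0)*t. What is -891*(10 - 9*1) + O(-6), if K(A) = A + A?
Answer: -891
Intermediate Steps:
u(t) = -3 + t² (u(t) = -3 + (t - 1*0)*t = -3 + (t + 0)*t = -3 + t*t = -3 + t²)
K(A) = 2*A
O(D) = 2 - (8 + D)*(13 + 2*D) (O(D) = 2 - (8 + D)*(2*D + (-3 + 4²)) = 2 - (8 + D)*(2*D + (-3 + 16)) = 2 - (8 + D)*(2*D + 13) = 2 - (8 + D)*(13 + 2*D))
-891*(10 - 9*1) + O(-6) = -891*(10 - 9*1) + (-102 - 29*(-6) - 2*(-6)²) = -891*(10 - 9) + (-102 + 174 - 2*36) = -891*1 + (-102 + 174 - 72) = -891 + 0 = -891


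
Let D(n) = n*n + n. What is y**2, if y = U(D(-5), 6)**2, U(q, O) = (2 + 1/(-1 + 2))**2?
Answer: 6561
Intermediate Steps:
D(n) = n + n**2 (D(n) = n**2 + n = n + n**2)
U(q, O) = 9 (U(q, O) = (2 + 1/1)**2 = (2 + 1)**2 = 3**2 = 9)
y = 81 (y = 9**2 = 81)
y**2 = 81**2 = 6561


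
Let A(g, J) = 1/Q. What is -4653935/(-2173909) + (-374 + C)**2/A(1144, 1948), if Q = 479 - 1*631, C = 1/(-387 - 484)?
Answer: -35064454388016711865/1649216497669 ≈ -2.1261e+7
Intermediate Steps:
C = -1/871 (C = 1/(-871) = -1/871 ≈ -0.0011481)
Q = -152 (Q = 479 - 631 = -152)
A(g, J) = -1/152 (A(g, J) = 1/(-152) = -1/152)
-4653935/(-2173909) + (-374 + C)**2/A(1144, 1948) = -4653935/(-2173909) + (-374 - 1/871)**2/(-1/152) = -4653935*(-1/2173909) + (-325755/871)**2*(-152) = 4653935/2173909 + (106116320025/758641)*(-152) = 4653935/2173909 - 16129680643800/758641 = -35064454388016711865/1649216497669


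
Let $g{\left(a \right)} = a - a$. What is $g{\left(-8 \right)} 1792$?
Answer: $0$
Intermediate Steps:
$g{\left(a \right)} = 0$
$g{\left(-8 \right)} 1792 = 0 \cdot 1792 = 0$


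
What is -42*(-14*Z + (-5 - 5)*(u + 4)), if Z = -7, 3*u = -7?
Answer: -3416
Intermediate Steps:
u = -7/3 (u = (1/3)*(-7) = -7/3 ≈ -2.3333)
-42*(-14*Z + (-5 - 5)*(u + 4)) = -42*(-14*(-7) + (-5 - 5)*(-7/3 + 4)) = -42*(98 - 10*5/3) = -42*(98 - 50/3) = -42*244/3 = -3416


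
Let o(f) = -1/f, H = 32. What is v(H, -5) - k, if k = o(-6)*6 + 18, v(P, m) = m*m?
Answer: 6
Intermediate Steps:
v(P, m) = m²
k = 19 (k = -1/(-6)*6 + 18 = -1*(-⅙)*6 + 18 = (⅙)*6 + 18 = 1 + 18 = 19)
v(H, -5) - k = (-5)² - 1*19 = 25 - 19 = 6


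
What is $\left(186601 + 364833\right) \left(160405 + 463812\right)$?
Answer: $344214477178$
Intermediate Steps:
$\left(186601 + 364833\right) \left(160405 + 463812\right) = 551434 \cdot 624217 = 344214477178$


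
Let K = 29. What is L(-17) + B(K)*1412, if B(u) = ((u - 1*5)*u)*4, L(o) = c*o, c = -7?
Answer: 3931127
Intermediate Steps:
L(o) = -7*o
B(u) = 4*u*(-5 + u) (B(u) = ((u - 5)*u)*4 = ((-5 + u)*u)*4 = (u*(-5 + u))*4 = 4*u*(-5 + u))
L(-17) + B(K)*1412 = -7*(-17) + (4*29*(-5 + 29))*1412 = 119 + (4*29*24)*1412 = 119 + 2784*1412 = 119 + 3931008 = 3931127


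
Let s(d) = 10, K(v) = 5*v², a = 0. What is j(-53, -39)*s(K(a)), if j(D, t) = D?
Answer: -530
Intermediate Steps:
j(-53, -39)*s(K(a)) = -53*10 = -530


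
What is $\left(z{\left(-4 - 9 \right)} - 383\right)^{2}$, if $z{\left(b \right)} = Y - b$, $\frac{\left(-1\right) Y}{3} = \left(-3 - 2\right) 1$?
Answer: $126025$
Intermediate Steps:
$Y = 15$ ($Y = - 3 \left(-3 - 2\right) 1 = - 3 \left(\left(-5\right) 1\right) = \left(-3\right) \left(-5\right) = 15$)
$z{\left(b \right)} = 15 - b$
$\left(z{\left(-4 - 9 \right)} - 383\right)^{2} = \left(\left(15 - \left(-4 - 9\right)\right) - 383\right)^{2} = \left(\left(15 - -13\right) - 383\right)^{2} = \left(\left(15 + 13\right) - 383\right)^{2} = \left(28 - 383\right)^{2} = \left(-355\right)^{2} = 126025$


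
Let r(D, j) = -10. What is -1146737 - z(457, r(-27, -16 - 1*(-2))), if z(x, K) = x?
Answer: -1147194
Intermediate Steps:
-1146737 - z(457, r(-27, -16 - 1*(-2))) = -1146737 - 1*457 = -1146737 - 457 = -1147194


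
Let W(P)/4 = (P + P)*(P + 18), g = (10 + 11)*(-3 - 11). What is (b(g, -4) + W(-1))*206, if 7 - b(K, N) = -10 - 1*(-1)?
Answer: -24720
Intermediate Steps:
g = -294 (g = 21*(-14) = -294)
b(K, N) = 16 (b(K, N) = 7 - (-10 - 1*(-1)) = 7 - (-10 + 1) = 7 - 1*(-9) = 7 + 9 = 16)
W(P) = 8*P*(18 + P) (W(P) = 4*((P + P)*(P + 18)) = 4*((2*P)*(18 + P)) = 4*(2*P*(18 + P)) = 8*P*(18 + P))
(b(g, -4) + W(-1))*206 = (16 + 8*(-1)*(18 - 1))*206 = (16 + 8*(-1)*17)*206 = (16 - 136)*206 = -120*206 = -24720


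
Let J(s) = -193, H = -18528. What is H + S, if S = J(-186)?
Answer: -18721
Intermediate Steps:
S = -193
H + S = -18528 - 193 = -18721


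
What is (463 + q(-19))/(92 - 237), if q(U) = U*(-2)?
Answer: -501/145 ≈ -3.4552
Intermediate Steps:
q(U) = -2*U
(463 + q(-19))/(92 - 237) = (463 - 2*(-19))/(92 - 237) = (463 + 38)/(-145) = 501*(-1/145) = -501/145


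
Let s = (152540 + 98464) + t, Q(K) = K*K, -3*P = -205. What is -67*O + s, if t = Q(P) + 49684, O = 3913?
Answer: 388678/9 ≈ 43186.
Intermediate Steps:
P = 205/3 (P = -⅓*(-205) = 205/3 ≈ 68.333)
Q(K) = K²
t = 489181/9 (t = (205/3)² + 49684 = 42025/9 + 49684 = 489181/9 ≈ 54353.)
s = 2748217/9 (s = (152540 + 98464) + 489181/9 = 251004 + 489181/9 = 2748217/9 ≈ 3.0536e+5)
-67*O + s = -67*3913 + 2748217/9 = -262171 + 2748217/9 = 388678/9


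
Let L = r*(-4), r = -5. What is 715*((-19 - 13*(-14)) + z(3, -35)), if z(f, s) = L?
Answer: 130845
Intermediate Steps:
L = 20 (L = -5*(-4) = 20)
z(f, s) = 20
715*((-19 - 13*(-14)) + z(3, -35)) = 715*((-19 - 13*(-14)) + 20) = 715*((-19 + 182) + 20) = 715*(163 + 20) = 715*183 = 130845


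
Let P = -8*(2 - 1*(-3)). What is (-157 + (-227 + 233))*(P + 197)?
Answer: -23707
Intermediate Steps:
P = -40 (P = -8*(2 + 3) = -8*5 = -40)
(-157 + (-227 + 233))*(P + 197) = (-157 + (-227 + 233))*(-40 + 197) = (-157 + 6)*157 = -151*157 = -23707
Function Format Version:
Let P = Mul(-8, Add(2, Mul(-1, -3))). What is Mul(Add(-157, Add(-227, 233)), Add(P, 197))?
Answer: -23707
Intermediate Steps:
P = -40 (P = Mul(-8, Add(2, 3)) = Mul(-8, 5) = -40)
Mul(Add(-157, Add(-227, 233)), Add(P, 197)) = Mul(Add(-157, Add(-227, 233)), Add(-40, 197)) = Mul(Add(-157, 6), 157) = Mul(-151, 157) = -23707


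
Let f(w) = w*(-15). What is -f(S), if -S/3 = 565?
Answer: -25425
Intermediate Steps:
S = -1695 (S = -3*565 = -1695)
f(w) = -15*w
-f(S) = -(-15)*(-1695) = -1*25425 = -25425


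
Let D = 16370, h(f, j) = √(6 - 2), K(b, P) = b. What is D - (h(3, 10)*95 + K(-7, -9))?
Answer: 16187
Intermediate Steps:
h(f, j) = 2 (h(f, j) = √4 = 2)
D - (h(3, 10)*95 + K(-7, -9)) = 16370 - (2*95 - 7) = 16370 - (190 - 7) = 16370 - 1*183 = 16370 - 183 = 16187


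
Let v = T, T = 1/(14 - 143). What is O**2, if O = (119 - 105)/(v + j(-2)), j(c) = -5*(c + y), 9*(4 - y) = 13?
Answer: 149769/5929 ≈ 25.260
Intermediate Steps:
y = 23/9 (y = 4 - 1/9*13 = 4 - 13/9 = 23/9 ≈ 2.5556)
T = -1/129 (T = 1/(-129) = -1/129 ≈ -0.0077519)
v = -1/129 ≈ -0.0077519
j(c) = -115/9 - 5*c (j(c) = -5*(c + 23/9) = -5*(23/9 + c) = -115/9 - 5*c)
O = -387/77 (O = (119 - 105)/(-1/129 + (-115/9 - 5*(-2))) = 14/(-1/129 + (-115/9 + 10)) = 14/(-1/129 - 25/9) = 14/(-1078/387) = 14*(-387/1078) = -387/77 ≈ -5.0260)
O**2 = (-387/77)**2 = 149769/5929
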